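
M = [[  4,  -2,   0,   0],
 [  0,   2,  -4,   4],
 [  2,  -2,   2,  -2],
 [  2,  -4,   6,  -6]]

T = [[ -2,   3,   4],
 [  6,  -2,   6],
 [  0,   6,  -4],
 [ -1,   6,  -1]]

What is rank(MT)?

2

First compute MT:
[[-20,  16,   4],
 [  8,  -4,  24],
 [-14,  10, -10],
 [-22,  14, -34]]
Now row reduce the product.
R2 ← R2 + (2/5)·R1: [0, 12/5, 128/5]
R3 ← R3 − (7/10)·R1: [0, -6/5, -64/5]
R4 ← R4 − (11/10)·R1: [0, -18/5, -192/5]
R3 ← R3 + (1/2)·R2: [0, 0, 0]
R4 ← R4 + (3/2)·R2: [0, 0, 0]
2 nonzero rows, so rank(MT) = 2.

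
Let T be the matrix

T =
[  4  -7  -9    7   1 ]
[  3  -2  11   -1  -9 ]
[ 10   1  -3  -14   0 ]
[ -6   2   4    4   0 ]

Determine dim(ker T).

2

Row reduce to echelon form.
R2 ← R2 − (3/4)·R1: [0, 13/4, 71/4, -25/4, -39/4]
R3 ← R3 − (5/2)·R1: [0, 37/2, 39/2, -63/2, -5/2]
R4 ← R4 + (3/2)·R1: [0, -17/2, -19/2, 29/2, 3/2]
R3 ← R3 − (74/13)·R2: [0, 0, -1060/13, 53/13, 53]
R4 ← R4 + (34/13)·R2: [0, 0, 480/13, -24/13, -24]
R4 ← R4 + (24/53)·R3: [0, 0, 0, 0, 0]
3 nonzero rows, so rank(T) = 3.
T has 5 columns; by rank–nullity, nullity = 5 − 3 = 2.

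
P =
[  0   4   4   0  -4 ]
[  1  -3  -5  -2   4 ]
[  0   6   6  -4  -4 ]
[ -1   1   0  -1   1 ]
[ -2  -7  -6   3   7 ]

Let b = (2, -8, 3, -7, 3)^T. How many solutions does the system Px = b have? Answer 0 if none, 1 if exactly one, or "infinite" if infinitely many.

0

Row reduce the augmented matrix [P | b].
Swap R1 ↔ R2
R4 ← R4 + R1: [0, -2, -5, -3, 5, -15]
R5 ← R5 + (2)·R1: [0, -13, -16, -1, 15, -13]
R3 ← R3 − (3/2)·R2: [0, 0, 0, -4, 2, 0]
R4 ← R4 + (1/2)·R2: [0, 0, -3, -3, 3, -14]
R5 ← R5 + (13/4)·R2: [0, 0, -3, -1, 2, -13/2]
Swap R3 ↔ R4
R5 ← R5 − R3: [0, 0, 0, 2, -1, 15/2]
R5 ← R5 + (1/2)·R4: [0, 0, 0, 0, 0, 15/2]
The echelon form has 5 nonzero rows; the last pivot sits in the augmented column, so rank(P) = 4 but rank([P|b]) = 5.
Since the ranks differ, the system is inconsistent.
It has no solutions.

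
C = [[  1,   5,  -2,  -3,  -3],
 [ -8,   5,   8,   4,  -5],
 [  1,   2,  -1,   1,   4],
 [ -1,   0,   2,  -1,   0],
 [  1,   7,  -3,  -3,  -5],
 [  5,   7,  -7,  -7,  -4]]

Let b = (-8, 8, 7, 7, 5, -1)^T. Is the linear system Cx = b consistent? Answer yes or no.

Row reduce the augmented matrix [C | b].
R2 ← R2 + (8)·R1: [0, 45, -8, -20, -29, -56]
R3 ← R3 − R1: [0, -3, 1, 4, 7, 15]
R4 ← R4 + R1: [0, 5, 0, -4, -3, -1]
R5 ← R5 − R1: [0, 2, -1, 0, -2, 13]
R6 ← R6 − (5)·R1: [0, -18, 3, 8, 11, 39]
R3 ← R3 + (1/15)·R2: [0, 0, 7/15, 8/3, 76/15, 169/15]
R4 ← R4 − (1/9)·R2: [0, 0, 8/9, -16/9, 2/9, 47/9]
R5 ← R5 − (2/45)·R2: [0, 0, -29/45, 8/9, -32/45, 697/45]
R6 ← R6 + (2/5)·R2: [0, 0, -1/5, 0, -3/5, 83/5]
R4 ← R4 − (40/21)·R3: [0, 0, 0, -48/7, -66/7, -341/21]
R5 ← R5 + (29/21)·R3: [0, 0, 0, 32/7, 44/7, 652/21]
R6 ← R6 + (3/7)·R3: [0, 0, 0, 8/7, 11/7, 150/7]
R5 ← R5 + (2/3)·R4: [0, 0, 0, 0, 0, 182/9]
R6 ← R6 + (1/6)·R4: [0, 0, 0, 0, 0, 337/18]
R6 ← R6 − (337/364)·R5: [0, 0, 0, 0, 0, 0]
The echelon form has 5 nonzero rows; the last pivot sits in the augmented column, so rank(C) = 4 but rank([C|b]) = 5.
Since the ranks differ, the system is inconsistent.

no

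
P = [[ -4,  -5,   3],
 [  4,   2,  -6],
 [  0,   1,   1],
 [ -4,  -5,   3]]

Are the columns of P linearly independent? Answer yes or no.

no

Row reduce P to echelon form.
R2 ← R2 + R1: [0, -3, -3]
R4 ← R4 − R1: [0, 0, 0]
R3 ← R3 + (1/3)·R2: [0, 0, 0]
2 pivots among 3 columns.
Only 2 < 3 pivot columns, so the columns are linearly dependent.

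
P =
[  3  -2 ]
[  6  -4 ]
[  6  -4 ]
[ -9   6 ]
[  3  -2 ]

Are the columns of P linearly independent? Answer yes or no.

Row reduce P to echelon form.
R2 ← R2 − (2)·R1: [0, 0]
R3 ← R3 − (2)·R1: [0, 0]
R4 ← R4 + (3)·R1: [0, 0]
R5 ← R5 − R1: [0, 0]
1 pivot among 2 columns.
Only 1 < 2 pivot columns, so the columns are linearly dependent.

no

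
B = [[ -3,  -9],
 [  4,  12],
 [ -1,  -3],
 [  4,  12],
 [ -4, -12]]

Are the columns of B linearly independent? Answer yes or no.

no

Row reduce B to echelon form.
R2 ← R2 + (4/3)·R1: [0, 0]
R3 ← R3 − (1/3)·R1: [0, 0]
R4 ← R4 + (4/3)·R1: [0, 0]
R5 ← R5 − (4/3)·R1: [0, 0]
1 pivot among 2 columns.
Only 1 < 2 pivot columns, so the columns are linearly dependent.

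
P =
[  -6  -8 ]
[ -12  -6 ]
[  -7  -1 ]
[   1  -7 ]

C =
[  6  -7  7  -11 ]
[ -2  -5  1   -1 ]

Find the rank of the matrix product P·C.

First compute PC:
[[-20,  82, -50,  74],
 [-60, 114, -90, 138],
 [-40,  54, -50,  78],
 [ 20,  28,   0,  -4]]
Now row reduce the product.
R2 ← R2 − (3)·R1: [0, -132, 60, -84]
R3 ← R3 − (2)·R1: [0, -110, 50, -70]
R4 ← R4 + R1: [0, 110, -50, 70]
R3 ← R3 − (5/6)·R2: [0, 0, 0, 0]
R4 ← R4 + (5/6)·R2: [0, 0, 0, 0]
2 nonzero rows, so rank(PC) = 2.

2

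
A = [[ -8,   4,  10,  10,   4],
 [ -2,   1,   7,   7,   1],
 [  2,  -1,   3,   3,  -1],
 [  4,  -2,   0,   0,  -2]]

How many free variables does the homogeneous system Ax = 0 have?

3

Row reduce to echelon form.
R2 ← R2 − (1/4)·R1: [0, 0, 9/2, 9/2, 0]
R3 ← R3 + (1/4)·R1: [0, 0, 11/2, 11/2, 0]
R4 ← R4 + (1/2)·R1: [0, 0, 5, 5, 0]
R3 ← R3 − (11/9)·R2: [0, 0, 0, 0, 0]
R4 ← R4 − (10/9)·R2: [0, 0, 0, 0, 0]
2 nonzero rows, so rank(A) = 2.
A has 5 columns; by rank–nullity, nullity = 5 − 2 = 3.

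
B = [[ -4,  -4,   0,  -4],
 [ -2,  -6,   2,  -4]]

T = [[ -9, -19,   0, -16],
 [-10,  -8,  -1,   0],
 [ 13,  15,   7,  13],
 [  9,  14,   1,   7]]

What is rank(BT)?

First compute BT:
[[ 40,  52,   0,  36],
 [ 68,  60,  16,  30]]
Now row reduce the product.
R2 ← R2 − (17/10)·R1: [0, -142/5, 16, -156/5]
2 nonzero rows, so rank(BT) = 2.

2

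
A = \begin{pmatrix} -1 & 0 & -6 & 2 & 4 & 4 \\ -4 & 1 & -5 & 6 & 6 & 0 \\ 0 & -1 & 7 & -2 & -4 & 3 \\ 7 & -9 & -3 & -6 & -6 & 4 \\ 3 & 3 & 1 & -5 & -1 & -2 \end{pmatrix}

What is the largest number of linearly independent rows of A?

Row reduce to echelon form.
R2 ← R2 − (4)·R1: [0, 1, 19, -2, -10, -16]
R4 ← R4 + (7)·R1: [0, -9, -45, 8, 22, 32]
R5 ← R5 + (3)·R1: [0, 3, -17, 1, 11, 10]
R3 ← R3 + R2: [0, 0, 26, -4, -14, -13]
R4 ← R4 + (9)·R2: [0, 0, 126, -10, -68, -112]
R5 ← R5 − (3)·R2: [0, 0, -74, 7, 41, 58]
R4 ← R4 − (63/13)·R3: [0, 0, 0, 122/13, -2/13, -49]
R5 ← R5 + (37/13)·R3: [0, 0, 0, -57/13, 15/13, 21]
R5 ← R5 + (57/122)·R4: [0, 0, 0, 0, 66/61, -231/122]
Echelon form has 5 nonzero rows, so rank(A) = 5.
The rank gives the maximum number of linearly independent rows: 5.

5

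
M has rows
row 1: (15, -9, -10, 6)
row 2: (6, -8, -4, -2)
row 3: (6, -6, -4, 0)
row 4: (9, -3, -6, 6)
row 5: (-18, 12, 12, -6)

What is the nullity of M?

2

Row reduce to echelon form.
R2 ← R2 − (2/5)·R1: [0, -22/5, 0, -22/5]
R3 ← R3 − (2/5)·R1: [0, -12/5, 0, -12/5]
R4 ← R4 − (3/5)·R1: [0, 12/5, 0, 12/5]
R5 ← R5 + (6/5)·R1: [0, 6/5, 0, 6/5]
R3 ← R3 − (6/11)·R2: [0, 0, 0, 0]
R4 ← R4 + (6/11)·R2: [0, 0, 0, 0]
R5 ← R5 + (3/11)·R2: [0, 0, 0, 0]
2 nonzero rows, so rank(M) = 2.
M has 4 columns; by rank–nullity, nullity = 4 − 2 = 2.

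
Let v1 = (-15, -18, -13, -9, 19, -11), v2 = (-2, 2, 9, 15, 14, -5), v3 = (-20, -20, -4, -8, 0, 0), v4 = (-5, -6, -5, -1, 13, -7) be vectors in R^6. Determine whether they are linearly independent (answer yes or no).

no

Form the matrix with these vectors as rows and row reduce.
R2 ← R2 − (2/15)·R1: [0, 22/5, 161/15, 81/5, 172/15, -53/15]
R3 ← R3 − (4/3)·R1: [0, 4, 40/3, 4, -76/3, 44/3]
R4 ← R4 − (1/3)·R1: [0, 0, -2/3, 2, 20/3, -10/3]
R3 ← R3 − (10/11)·R2: [0, 0, 118/33, -118/11, -1180/33, 590/33]
R4 ← R4 + (11/59)·R3: [0, 0, 0, 0, 0, 0]
3 nonzero rows, so the 4 vectors span a space of dimension 3.
Since 3 < 4, the vectors are linearly dependent.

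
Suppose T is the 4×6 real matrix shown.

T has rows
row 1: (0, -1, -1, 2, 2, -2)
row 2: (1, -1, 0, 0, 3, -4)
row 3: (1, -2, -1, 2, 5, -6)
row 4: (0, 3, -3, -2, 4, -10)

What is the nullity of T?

Row reduce to echelon form.
Swap R1 ↔ R2
R3 ← R3 − R1: [0, -1, -1, 2, 2, -2]
R3 ← R3 − R2: [0, 0, 0, 0, 0, 0]
R4 ← R4 + (3)·R2: [0, 0, -6, 4, 10, -16]
Swap R3 ↔ R4
3 nonzero rows, so rank(T) = 3.
T has 6 columns; by rank–nullity, nullity = 6 − 3 = 3.

3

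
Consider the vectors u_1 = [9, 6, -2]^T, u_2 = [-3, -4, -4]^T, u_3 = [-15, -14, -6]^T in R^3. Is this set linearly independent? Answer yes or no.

no

Form the matrix with these vectors as rows and row reduce.
R2 ← R2 + (1/3)·R1: [0, -2, -14/3]
R3 ← R3 + (5/3)·R1: [0, -4, -28/3]
R3 ← R3 − (2)·R2: [0, 0, 0]
2 nonzero rows, so the 3 vectors span a space of dimension 2.
Since 2 < 3, the vectors are linearly dependent.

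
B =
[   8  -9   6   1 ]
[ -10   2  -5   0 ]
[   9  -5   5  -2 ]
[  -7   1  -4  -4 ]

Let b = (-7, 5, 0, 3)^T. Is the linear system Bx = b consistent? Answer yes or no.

no

Row reduce the augmented matrix [B | b].
R2 ← R2 + (5/4)·R1: [0, -37/4, 5/2, 5/4, -15/4]
R3 ← R3 − (9/8)·R1: [0, 41/8, -7/4, -25/8, 63/8]
R4 ← R4 + (7/8)·R1: [0, -55/8, 5/4, -25/8, -25/8]
R3 ← R3 + (41/74)·R2: [0, 0, -27/74, -90/37, 429/74]
R4 ← R4 − (55/74)·R2: [0, 0, -45/74, -150/37, -25/74]
R4 ← R4 − (5/3)·R3: [0, 0, 0, 0, -10]
The echelon form has 4 nonzero rows; the last pivot sits in the augmented column, so rank(B) = 3 but rank([B|b]) = 4.
Since the ranks differ, the system is inconsistent.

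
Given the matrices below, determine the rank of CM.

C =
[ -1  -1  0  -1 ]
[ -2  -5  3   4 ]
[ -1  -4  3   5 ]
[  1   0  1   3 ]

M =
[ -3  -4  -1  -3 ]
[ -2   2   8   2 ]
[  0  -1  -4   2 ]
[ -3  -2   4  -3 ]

2

First compute CM:
[[  8,   4, -11,   4],
 [  4, -13, -34, -10],
 [ -4, -17, -23, -14],
 [-12, -11,   7, -10]]
Now row reduce the product.
R2 ← R2 − (1/2)·R1: [0, -15, -57/2, -12]
R3 ← R3 + (1/2)·R1: [0, -15, -57/2, -12]
R4 ← R4 + (3/2)·R1: [0, -5, -19/2, -4]
R3 ← R3 − R2: [0, 0, 0, 0]
R4 ← R4 − (1/3)·R2: [0, 0, 0, 0]
2 nonzero rows, so rank(CM) = 2.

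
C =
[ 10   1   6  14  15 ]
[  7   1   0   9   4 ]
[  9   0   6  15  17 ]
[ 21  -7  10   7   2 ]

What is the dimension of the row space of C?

4

Row reduce to echelon form.
R2 ← R2 − (7/10)·R1: [0, 3/10, -21/5, -4/5, -13/2]
R3 ← R3 − (9/10)·R1: [0, -9/10, 3/5, 12/5, 7/2]
R4 ← R4 − (21/10)·R1: [0, -91/10, -13/5, -112/5, -59/2]
R3 ← R3 + (3)·R2: [0, 0, -12, 0, -16]
R4 ← R4 + (91/3)·R2: [0, 0, -130, -140/3, -680/3]
R4 ← R4 − (65/6)·R3: [0, 0, 0, -140/3, -160/3]
Echelon form has 4 nonzero rows, so rank(C) = 4.
The row space has dimension equal to the rank: 4.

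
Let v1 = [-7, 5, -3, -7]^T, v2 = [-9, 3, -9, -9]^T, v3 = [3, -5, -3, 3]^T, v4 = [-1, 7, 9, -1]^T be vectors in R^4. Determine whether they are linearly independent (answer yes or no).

no

Form the matrix with these vectors as rows and row reduce.
R2 ← R2 − (9/7)·R1: [0, -24/7, -36/7, 0]
R3 ← R3 + (3/7)·R1: [0, -20/7, -30/7, 0]
R4 ← R4 − (1/7)·R1: [0, 44/7, 66/7, 0]
R3 ← R3 − (5/6)·R2: [0, 0, 0, 0]
R4 ← R4 + (11/6)·R2: [0, 0, 0, 0]
2 nonzero rows, so the 4 vectors span a space of dimension 2.
Since 2 < 4, the vectors are linearly dependent.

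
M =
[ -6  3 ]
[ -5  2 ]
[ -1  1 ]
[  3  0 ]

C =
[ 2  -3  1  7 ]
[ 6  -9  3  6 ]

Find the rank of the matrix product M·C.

2

First compute MC:
[[  6,  -9,   3, -24],
 [  2,  -3,   1, -23],
 [  4,  -6,   2,  -1],
 [  6,  -9,   3,  21]]
Now row reduce the product.
R2 ← R2 − (1/3)·R1: [0, 0, 0, -15]
R3 ← R3 − (2/3)·R1: [0, 0, 0, 15]
R4 ← R4 − R1: [0, 0, 0, 45]
R3 ← R3 + R2: [0, 0, 0, 0]
R4 ← R4 + (3)·R2: [0, 0, 0, 0]
2 nonzero rows, so rank(MC) = 2.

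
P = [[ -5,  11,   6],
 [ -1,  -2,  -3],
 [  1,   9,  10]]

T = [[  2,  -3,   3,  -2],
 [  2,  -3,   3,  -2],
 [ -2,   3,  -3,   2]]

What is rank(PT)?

First compute PT:
[[  0,   0,   0,   0],
 [  0,   0,   0,   0],
 [  0,   0,   0,   0]]
Now row reduce the product.
0 nonzero rows, so rank(PT) = 0.

0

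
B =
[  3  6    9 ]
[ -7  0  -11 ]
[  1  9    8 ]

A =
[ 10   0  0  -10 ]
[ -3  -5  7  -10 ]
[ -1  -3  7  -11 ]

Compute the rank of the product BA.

First compute BA:
[[  3, -57, 105, -189],
 [-59,  33, -77, 191],
 [-25, -69, 119, -188]]
Now row reduce the product.
R2 ← R2 + (59/3)·R1: [0, -1088, 1988, -3526]
R3 ← R3 + (25/3)·R1: [0, -544, 994, -1763]
R3 ← R3 − (1/2)·R2: [0, 0, 0, 0]
2 nonzero rows, so rank(BA) = 2.

2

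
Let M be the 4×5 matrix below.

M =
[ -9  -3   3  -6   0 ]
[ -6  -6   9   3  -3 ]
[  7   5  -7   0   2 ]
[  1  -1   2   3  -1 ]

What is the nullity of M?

Row reduce to echelon form.
R2 ← R2 − (2/3)·R1: [0, -4, 7, 7, -3]
R3 ← R3 + (7/9)·R1: [0, 8/3, -14/3, -14/3, 2]
R4 ← R4 + (1/9)·R1: [0, -4/3, 7/3, 7/3, -1]
R3 ← R3 + (2/3)·R2: [0, 0, 0, 0, 0]
R4 ← R4 − (1/3)·R2: [0, 0, 0, 0, 0]
2 nonzero rows, so rank(M) = 2.
M has 5 columns; by rank–nullity, nullity = 5 − 2 = 3.

3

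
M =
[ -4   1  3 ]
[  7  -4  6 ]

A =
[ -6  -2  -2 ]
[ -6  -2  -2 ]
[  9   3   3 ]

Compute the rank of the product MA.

1

First compute MA:
[[ 45,  15,  15],
 [ 36,  12,  12]]
Now row reduce the product.
R2 ← R2 − (4/5)·R1: [0, 0, 0]
1 nonzero row, so rank(MA) = 1.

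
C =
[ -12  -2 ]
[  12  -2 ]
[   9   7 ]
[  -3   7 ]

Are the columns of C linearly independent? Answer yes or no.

Row reduce C to echelon form.
R2 ← R2 + R1: [0, -4]
R3 ← R3 + (3/4)·R1: [0, 11/2]
R4 ← R4 − (1/4)·R1: [0, 15/2]
R3 ← R3 + (11/8)·R2: [0, 0]
R4 ← R4 + (15/8)·R2: [0, 0]
2 pivots among 2 columns.
Every column is a pivot column, so the columns are linearly independent.

yes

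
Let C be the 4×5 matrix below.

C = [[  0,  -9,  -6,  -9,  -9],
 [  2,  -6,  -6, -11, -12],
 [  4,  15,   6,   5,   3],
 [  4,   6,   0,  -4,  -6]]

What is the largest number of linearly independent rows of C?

2

Row reduce to echelon form.
Swap R1 ↔ R2
R3 ← R3 − (2)·R1: [0, 27, 18, 27, 27]
R4 ← R4 − (2)·R1: [0, 18, 12, 18, 18]
R3 ← R3 + (3)·R2: [0, 0, 0, 0, 0]
R4 ← R4 + (2)·R2: [0, 0, 0, 0, 0]
Echelon form has 2 nonzero rows, so rank(C) = 2.
The rank gives the maximum number of linearly independent rows: 2.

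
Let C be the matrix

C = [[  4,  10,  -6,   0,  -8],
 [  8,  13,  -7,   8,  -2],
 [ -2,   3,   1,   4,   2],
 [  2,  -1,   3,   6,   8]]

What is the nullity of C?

1

Row reduce to echelon form.
R2 ← R2 − (2)·R1: [0, -7, 5, 8, 14]
R3 ← R3 + (1/2)·R1: [0, 8, -2, 4, -2]
R4 ← R4 − (1/2)·R1: [0, -6, 6, 6, 12]
R3 ← R3 + (8/7)·R2: [0, 0, 26/7, 92/7, 14]
R4 ← R4 − (6/7)·R2: [0, 0, 12/7, -6/7, 0]
R4 ← R4 − (6/13)·R3: [0, 0, 0, -90/13, -84/13]
4 nonzero rows, so rank(C) = 4.
C has 5 columns; by rank–nullity, nullity = 5 − 4 = 1.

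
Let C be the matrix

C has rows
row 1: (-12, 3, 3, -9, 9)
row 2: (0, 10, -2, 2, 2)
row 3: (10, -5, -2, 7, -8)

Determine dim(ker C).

3

Row reduce to echelon form.
R3 ← R3 + (5/6)·R1: [0, -5/2, 1/2, -1/2, -1/2]
R3 ← R3 + (1/4)·R2: [0, 0, 0, 0, 0]
2 nonzero rows, so rank(C) = 2.
C has 5 columns; by rank–nullity, nullity = 5 − 2 = 3.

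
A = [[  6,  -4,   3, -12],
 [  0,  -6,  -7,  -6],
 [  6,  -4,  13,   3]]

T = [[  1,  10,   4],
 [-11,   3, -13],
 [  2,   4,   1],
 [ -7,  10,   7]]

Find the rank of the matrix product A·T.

First compute AT:
[[140, -60,  -5],
 [ 94, -106,  29],
 [ 55, 130, 110]]
Now row reduce the product.
R2 ← R2 − (47/70)·R1: [0, -460/7, 453/14]
R3 ← R3 − (11/28)·R1: [0, 1075/7, 3135/28]
R3 ← R3 + (215/92)·R2: [0, 0, 34515/184]
3 nonzero rows, so rank(AT) = 3.

3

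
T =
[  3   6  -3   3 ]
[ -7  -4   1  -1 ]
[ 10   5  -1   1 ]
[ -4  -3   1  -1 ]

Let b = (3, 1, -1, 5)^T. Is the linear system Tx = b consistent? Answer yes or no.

no

Row reduce the augmented matrix [T | b].
R2 ← R2 + (7/3)·R1: [0, 10, -6, 6, 8]
R3 ← R3 − (10/3)·R1: [0, -15, 9, -9, -11]
R4 ← R4 + (4/3)·R1: [0, 5, -3, 3, 9]
R3 ← R3 + (3/2)·R2: [0, 0, 0, 0, 1]
R4 ← R4 − (1/2)·R2: [0, 0, 0, 0, 5]
R4 ← R4 − (5)·R3: [0, 0, 0, 0, 0]
The echelon form has 3 nonzero rows; the last pivot sits in the augmented column, so rank(T) = 2 but rank([T|b]) = 3.
Since the ranks differ, the system is inconsistent.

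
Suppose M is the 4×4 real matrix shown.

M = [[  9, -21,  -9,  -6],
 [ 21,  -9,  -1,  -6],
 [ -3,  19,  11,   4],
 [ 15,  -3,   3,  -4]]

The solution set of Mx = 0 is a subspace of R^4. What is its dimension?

Row reduce to echelon form.
R2 ← R2 − (7/3)·R1: [0, 40, 20, 8]
R3 ← R3 + (1/3)·R1: [0, 12, 8, 2]
R4 ← R4 − (5/3)·R1: [0, 32, 18, 6]
R3 ← R3 − (3/10)·R2: [0, 0, 2, -2/5]
R4 ← R4 − (4/5)·R2: [0, 0, 2, -2/5]
R4 ← R4 − R3: [0, 0, 0, 0]
3 nonzero rows, so rank(M) = 3.
M has 4 columns; by rank–nullity, nullity = 4 − 3 = 1.

1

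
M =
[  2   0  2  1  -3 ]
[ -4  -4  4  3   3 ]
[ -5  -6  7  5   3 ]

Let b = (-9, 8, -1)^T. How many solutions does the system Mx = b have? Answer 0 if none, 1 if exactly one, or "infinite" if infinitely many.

0

Row reduce the augmented matrix [M | b].
R2 ← R2 + (2)·R1: [0, -4, 8, 5, -3, -10]
R3 ← R3 + (5/2)·R1: [0, -6, 12, 15/2, -9/2, -47/2]
R3 ← R3 − (3/2)·R2: [0, 0, 0, 0, 0, -17/2]
The echelon form has 3 nonzero rows; the last pivot sits in the augmented column, so rank(M) = 2 but rank([M|b]) = 3.
Since the ranks differ, the system is inconsistent.
It has no solutions.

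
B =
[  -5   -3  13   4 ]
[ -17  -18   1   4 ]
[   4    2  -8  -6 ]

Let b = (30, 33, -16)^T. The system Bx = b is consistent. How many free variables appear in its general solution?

Row reduce the augmented matrix [B | b].
R2 ← R2 − (17/5)·R1: [0, -39/5, -216/5, -48/5, -69]
R3 ← R3 + (4/5)·R1: [0, -2/5, 12/5, -14/5, 8]
R3 ← R3 − (2/39)·R2: [0, 0, 60/13, -30/13, 150/13]
The echelon form has 3 nonzero rows, and every pivot lies in the first 4 columns, so rank(B) = rank([B|b]) = 3.
The system is consistent.
Free variables = (unknowns) − (rank) = 4 − 3 = 1.

1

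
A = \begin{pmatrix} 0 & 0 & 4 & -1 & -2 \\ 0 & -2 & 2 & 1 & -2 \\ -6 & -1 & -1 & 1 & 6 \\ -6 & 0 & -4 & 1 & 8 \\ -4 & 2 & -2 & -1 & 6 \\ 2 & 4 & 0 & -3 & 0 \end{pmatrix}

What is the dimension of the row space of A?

3

Row reduce to echelon form.
Swap R1 ↔ R3
R4 ← R4 − R1: [0, 1, -3, 0, 2]
R5 ← R5 − (2/3)·R1: [0, 8/3, -4/3, -5/3, 2]
R6 ← R6 + (1/3)·R1: [0, 11/3, -1/3, -8/3, 2]
R4 ← R4 + (1/2)·R2: [0, 0, -2, 1/2, 1]
R5 ← R5 + (4/3)·R2: [0, 0, 4/3, -1/3, -2/3]
R6 ← R6 + (11/6)·R2: [0, 0, 10/3, -5/6, -5/3]
R4 ← R4 + (1/2)·R3: [0, 0, 0, 0, 0]
R5 ← R5 − (1/3)·R3: [0, 0, 0, 0, 0]
R6 ← R6 − (5/6)·R3: [0, 0, 0, 0, 0]
Echelon form has 3 nonzero rows, so rank(A) = 3.
The row space has dimension equal to the rank: 3.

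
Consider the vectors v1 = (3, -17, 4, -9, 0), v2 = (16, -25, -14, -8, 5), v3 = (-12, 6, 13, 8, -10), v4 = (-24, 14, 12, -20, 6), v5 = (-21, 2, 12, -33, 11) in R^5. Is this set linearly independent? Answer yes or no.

Form the matrix with these vectors as rows and row reduce.
R2 ← R2 − (16/3)·R1: [0, 197/3, -106/3, 40, 5]
R3 ← R3 + (4)·R1: [0, -62, 29, -28, -10]
R4 ← R4 + (8)·R1: [0, -122, 44, -92, 6]
R5 ← R5 + (7)·R1: [0, -117, 40, -96, 11]
R3 ← R3 + (186/197)·R2: [0, 0, -859/197, 1924/197, -1040/197]
R4 ← R4 + (366/197)·R2: [0, 0, -4264/197, -3484/197, 3012/197]
R5 ← R5 + (351/197)·R2: [0, 0, -4522/197, -4872/197, 3922/197]
R4 ← R4 − (4264/859)·R3: [0, 0, 0, -56836/859, 35644/859]
R5 ← R5 − (4522/859)·R3: [0, 0, 0, -65408/859, 40974/859]
R5 ← R5 − (16352/14209)·R4: [0, 0, 0, 0, -758/14209]
5 nonzero rows, so the 5 vectors span a space of dimension 5.
Since 5 = 5, the vectors are linearly independent.

yes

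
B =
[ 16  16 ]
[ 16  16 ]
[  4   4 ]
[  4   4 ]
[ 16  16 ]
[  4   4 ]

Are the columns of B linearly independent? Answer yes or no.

Row reduce B to echelon form.
R2 ← R2 − R1: [0, 0]
R3 ← R3 − (1/4)·R1: [0, 0]
R4 ← R4 − (1/4)·R1: [0, 0]
R5 ← R5 − R1: [0, 0]
R6 ← R6 − (1/4)·R1: [0, 0]
1 pivot among 2 columns.
Only 1 < 2 pivot columns, so the columns are linearly dependent.

no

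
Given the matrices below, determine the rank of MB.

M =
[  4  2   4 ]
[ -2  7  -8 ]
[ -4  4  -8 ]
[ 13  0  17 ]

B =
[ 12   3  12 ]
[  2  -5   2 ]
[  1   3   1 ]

2

First compute MB:
[[ 56,  14,  56],
 [-18, -65, -18],
 [-48, -56, -48],
 [173,  90, 173]]
Now row reduce the product.
R2 ← R2 + (9/28)·R1: [0, -121/2, 0]
R3 ← R3 + (6/7)·R1: [0, -44, 0]
R4 ← R4 − (173/56)·R1: [0, 187/4, 0]
R3 ← R3 − (8/11)·R2: [0, 0, 0]
R4 ← R4 + (17/22)·R2: [0, 0, 0]
2 nonzero rows, so rank(MB) = 2.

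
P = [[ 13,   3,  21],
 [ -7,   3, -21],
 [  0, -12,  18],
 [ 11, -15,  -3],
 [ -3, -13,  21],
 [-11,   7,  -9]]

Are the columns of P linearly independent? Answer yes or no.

Row reduce P to echelon form.
R2 ← R2 + (7/13)·R1: [0, 60/13, -126/13]
R4 ← R4 − (11/13)·R1: [0, -228/13, -270/13]
R5 ← R5 + (3/13)·R1: [0, -160/13, 336/13]
R6 ← R6 + (11/13)·R1: [0, 124/13, 114/13]
R3 ← R3 + (13/5)·R2: [0, 0, -36/5]
R4 ← R4 + (19/5)·R2: [0, 0, -288/5]
R5 ← R5 + (8/3)·R2: [0, 0, 0]
R6 ← R6 − (31/15)·R2: [0, 0, 144/5]
R4 ← R4 − (8)·R3: [0, 0, 0]
R6 ← R6 + (4)·R3: [0, 0, 0]
3 pivots among 3 columns.
Every column is a pivot column, so the columns are linearly independent.

yes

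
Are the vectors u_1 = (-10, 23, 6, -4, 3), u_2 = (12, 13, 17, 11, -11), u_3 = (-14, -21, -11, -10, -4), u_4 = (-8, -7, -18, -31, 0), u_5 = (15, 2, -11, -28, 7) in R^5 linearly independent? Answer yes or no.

yes

Form the matrix with these vectors as rows and row reduce.
R2 ← R2 + (6/5)·R1: [0, 203/5, 121/5, 31/5, -37/5]
R3 ← R3 − (7/5)·R1: [0, -266/5, -97/5, -22/5, -41/5]
R4 ← R4 − (4/5)·R1: [0, -127/5, -114/5, -139/5, -12/5]
R5 ← R5 + (3/2)·R1: [0, 73/2, -2, -34, 23/2]
R3 ← R3 + (38/29)·R2: [0, 0, 357/29, 108/29, -519/29]
R4 ← R4 + (127/203)·R2: [0, 0, -1555/203, -4856/203, -1427/203]
R5 ← R5 − (365/406)·R2: [0, 0, -9645/406, -16067/406, 3685/203]
R4 ← R4 + (1555/2499)·R3: [0, 0, 0, -17996/833, -15132/833]
R5 ← R5 + (3215/1666)·R3: [0, 0, 0, -53957/1666, -27295/1666]
R5 ← R5 − (53957/35992)·R4: [0, 0, 0, 0, 48811/4499]
5 nonzero rows, so the 5 vectors span a space of dimension 5.
Since 5 = 5, the vectors are linearly independent.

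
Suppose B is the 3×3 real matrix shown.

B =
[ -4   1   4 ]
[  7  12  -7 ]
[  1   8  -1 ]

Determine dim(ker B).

1

Row reduce to echelon form.
R2 ← R2 + (7/4)·R1: [0, 55/4, 0]
R3 ← R3 + (1/4)·R1: [0, 33/4, 0]
R3 ← R3 − (3/5)·R2: [0, 0, 0]
2 nonzero rows, so rank(B) = 2.
B has 3 columns; by rank–nullity, nullity = 3 − 2 = 1.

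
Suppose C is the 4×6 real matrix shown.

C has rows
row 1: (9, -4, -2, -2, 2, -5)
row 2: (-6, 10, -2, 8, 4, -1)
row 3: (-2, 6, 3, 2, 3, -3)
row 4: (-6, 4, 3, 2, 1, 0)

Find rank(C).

4

Row reduce to echelon form.
R2 ← R2 + (2/3)·R1: [0, 22/3, -10/3, 20/3, 16/3, -13/3]
R3 ← R3 + (2/9)·R1: [0, 46/9, 23/9, 14/9, 31/9, -37/9]
R4 ← R4 + (2/3)·R1: [0, 4/3, 5/3, 2/3, 7/3, -10/3]
R3 ← R3 − (23/33)·R2: [0, 0, 161/33, -34/11, -3/11, -12/11]
R4 ← R4 − (2/11)·R2: [0, 0, 25/11, -6/11, 15/11, -28/11]
R4 ← R4 − (75/161)·R3: [0, 0, 0, 144/161, 240/161, -328/161]
Echelon form has 4 nonzero rows, so rank(C) = 4.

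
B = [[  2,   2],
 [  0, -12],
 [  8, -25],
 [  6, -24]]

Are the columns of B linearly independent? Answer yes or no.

yes

Row reduce B to echelon form.
R3 ← R3 − (4)·R1: [0, -33]
R4 ← R4 − (3)·R1: [0, -30]
R3 ← R3 − (11/4)·R2: [0, 0]
R4 ← R4 − (5/2)·R2: [0, 0]
2 pivots among 2 columns.
Every column is a pivot column, so the columns are linearly independent.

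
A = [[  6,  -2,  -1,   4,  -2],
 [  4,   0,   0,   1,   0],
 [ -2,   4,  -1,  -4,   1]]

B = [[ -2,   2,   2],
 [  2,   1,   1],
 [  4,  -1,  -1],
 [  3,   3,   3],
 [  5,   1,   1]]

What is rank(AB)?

First compute AB:
[[-18,  21,  21],
 [ -5,  11,  11],
 [  1, -10, -10]]
Now row reduce the product.
R2 ← R2 − (5/18)·R1: [0, 31/6, 31/6]
R3 ← R3 + (1/18)·R1: [0, -53/6, -53/6]
R3 ← R3 + (53/31)·R2: [0, 0, 0]
2 nonzero rows, so rank(AB) = 2.

2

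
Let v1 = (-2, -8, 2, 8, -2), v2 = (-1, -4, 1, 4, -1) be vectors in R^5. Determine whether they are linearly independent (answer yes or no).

Form the matrix with these vectors as rows and row reduce.
R2 ← R2 − (1/2)·R1: [0, 0, 0, 0, 0]
1 nonzero row, so the 2 vectors span a space of dimension 1.
Since 1 < 2, the vectors are linearly dependent.

no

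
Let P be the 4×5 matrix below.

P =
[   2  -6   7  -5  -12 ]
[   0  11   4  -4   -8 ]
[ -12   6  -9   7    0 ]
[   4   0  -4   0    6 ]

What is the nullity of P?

1

Row reduce to echelon form.
R3 ← R3 + (6)·R1: [0, -30, 33, -23, -72]
R4 ← R4 − (2)·R1: [0, 12, -18, 10, 30]
R3 ← R3 + (30/11)·R2: [0, 0, 483/11, -373/11, -1032/11]
R4 ← R4 − (12/11)·R2: [0, 0, -246/11, 158/11, 426/11]
R4 ← R4 + (82/161)·R3: [0, 0, 0, -468/161, -1458/161]
4 nonzero rows, so rank(P) = 4.
P has 5 columns; by rank–nullity, nullity = 5 − 4 = 1.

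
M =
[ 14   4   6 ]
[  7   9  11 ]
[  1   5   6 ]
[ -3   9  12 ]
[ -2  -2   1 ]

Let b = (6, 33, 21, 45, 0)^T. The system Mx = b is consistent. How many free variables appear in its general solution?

0

Row reduce the augmented matrix [M | b].
R2 ← R2 − (1/2)·R1: [0, 7, 8, 30]
R3 ← R3 − (1/14)·R1: [0, 33/7, 39/7, 144/7]
R4 ← R4 + (3/14)·R1: [0, 69/7, 93/7, 324/7]
R5 ← R5 + (1/7)·R1: [0, -10/7, 13/7, 6/7]
R3 ← R3 − (33/49)·R2: [0, 0, 9/49, 18/49]
R4 ← R4 − (69/49)·R2: [0, 0, 99/49, 198/49]
R5 ← R5 + (10/49)·R2: [0, 0, 171/49, 342/49]
R4 ← R4 − (11)·R3: [0, 0, 0, 0]
R5 ← R5 − (19)·R3: [0, 0, 0, 0]
The echelon form has 3 nonzero rows, and every pivot lies in the first 3 columns, so rank(M) = rank([M|b]) = 3.
The system is consistent.
Free variables = (unknowns) − (rank) = 3 − 3 = 0.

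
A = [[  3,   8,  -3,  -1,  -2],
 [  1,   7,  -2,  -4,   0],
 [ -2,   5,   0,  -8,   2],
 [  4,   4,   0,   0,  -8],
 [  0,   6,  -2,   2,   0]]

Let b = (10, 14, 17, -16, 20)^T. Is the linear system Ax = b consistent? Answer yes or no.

yes

Row reduce the augmented matrix [A | b].
R2 ← R2 − (1/3)·R1: [0, 13/3, -1, -11/3, 2/3, 32/3]
R3 ← R3 + (2/3)·R1: [0, 31/3, -2, -26/3, 2/3, 71/3]
R4 ← R4 − (4/3)·R1: [0, -20/3, 4, 4/3, -16/3, -88/3]
R3 ← R3 − (31/13)·R2: [0, 0, 5/13, 1/13, -12/13, -23/13]
R4 ← R4 + (20/13)·R2: [0, 0, 32/13, -56/13, -56/13, -168/13]
R5 ← R5 − (18/13)·R2: [0, 0, -8/13, 92/13, -12/13, 68/13]
R4 ← R4 − (32/5)·R3: [0, 0, 0, -24/5, 8/5, -8/5]
R5 ← R5 + (8/5)·R3: [0, 0, 0, 36/5, -12/5, 12/5]
R5 ← R5 + (3/2)·R4: [0, 0, 0, 0, 0, 0]
The echelon form has 4 nonzero rows, and every pivot lies in the first 5 columns, so rank(A) = rank([A|b]) = 4.
The system is consistent.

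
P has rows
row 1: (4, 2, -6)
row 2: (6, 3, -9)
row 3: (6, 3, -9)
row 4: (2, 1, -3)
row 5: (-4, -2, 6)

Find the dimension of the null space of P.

2

Row reduce to echelon form.
R2 ← R2 − (3/2)·R1: [0, 0, 0]
R3 ← R3 − (3/2)·R1: [0, 0, 0]
R4 ← R4 − (1/2)·R1: [0, 0, 0]
R5 ← R5 + R1: [0, 0, 0]
1 nonzero row, so rank(P) = 1.
P has 3 columns; by rank–nullity, nullity = 3 − 1 = 2.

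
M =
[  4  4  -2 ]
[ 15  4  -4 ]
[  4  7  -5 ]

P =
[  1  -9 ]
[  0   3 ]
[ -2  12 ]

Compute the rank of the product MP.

2

First compute MP:
[[  8, -48],
 [ 23, -171],
 [ 14, -75]]
Now row reduce the product.
R2 ← R2 − (23/8)·R1: [0, -33]
R3 ← R3 − (7/4)·R1: [0, 9]
R3 ← R3 + (3/11)·R2: [0, 0]
2 nonzero rows, so rank(MP) = 2.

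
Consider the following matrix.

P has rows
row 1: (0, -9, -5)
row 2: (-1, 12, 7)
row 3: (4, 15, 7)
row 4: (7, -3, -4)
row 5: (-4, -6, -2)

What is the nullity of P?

Row reduce to echelon form.
Swap R1 ↔ R2
R3 ← R3 + (4)·R1: [0, 63, 35]
R4 ← R4 + (7)·R1: [0, 81, 45]
R5 ← R5 − (4)·R1: [0, -54, -30]
R3 ← R3 + (7)·R2: [0, 0, 0]
R4 ← R4 + (9)·R2: [0, 0, 0]
R5 ← R5 − (6)·R2: [0, 0, 0]
2 nonzero rows, so rank(P) = 2.
P has 3 columns; by rank–nullity, nullity = 3 − 2 = 1.

1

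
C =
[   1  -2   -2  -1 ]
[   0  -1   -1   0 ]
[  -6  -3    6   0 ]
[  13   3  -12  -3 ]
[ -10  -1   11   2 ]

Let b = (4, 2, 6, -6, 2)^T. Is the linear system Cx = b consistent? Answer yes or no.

yes

Row reduce the augmented matrix [C | b].
R3 ← R3 + (6)·R1: [0, -15, -6, -6, 30]
R4 ← R4 − (13)·R1: [0, 29, 14, 10, -58]
R5 ← R5 + (10)·R1: [0, -21, -9, -8, 42]
R3 ← R3 − (15)·R2: [0, 0, 9, -6, 0]
R4 ← R4 + (29)·R2: [0, 0, -15, 10, 0]
R5 ← R5 − (21)·R2: [0, 0, 12, -8, 0]
R4 ← R4 + (5/3)·R3: [0, 0, 0, 0, 0]
R5 ← R5 − (4/3)·R3: [0, 0, 0, 0, 0]
The echelon form has 3 nonzero rows, and every pivot lies in the first 4 columns, so rank(C) = rank([C|b]) = 3.
The system is consistent.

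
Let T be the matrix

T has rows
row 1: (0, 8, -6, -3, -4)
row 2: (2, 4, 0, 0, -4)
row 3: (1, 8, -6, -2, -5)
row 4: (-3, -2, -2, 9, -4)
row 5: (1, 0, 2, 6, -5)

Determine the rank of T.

Row reduce to echelon form.
Swap R1 ↔ R2
R3 ← R3 − (1/2)·R1: [0, 6, -6, -2, -3]
R4 ← R4 + (3/2)·R1: [0, 4, -2, 9, -10]
R5 ← R5 − (1/2)·R1: [0, -2, 2, 6, -3]
R3 ← R3 − (3/4)·R2: [0, 0, -3/2, 1/4, 0]
R4 ← R4 − (1/2)·R2: [0, 0, 1, 21/2, -8]
R5 ← R5 + (1/4)·R2: [0, 0, 1/2, 21/4, -4]
R4 ← R4 + (2/3)·R3: [0, 0, 0, 32/3, -8]
R5 ← R5 + (1/3)·R3: [0, 0, 0, 16/3, -4]
R5 ← R5 − (1/2)·R4: [0, 0, 0, 0, 0]
Echelon form has 4 nonzero rows, so rank(T) = 4.

4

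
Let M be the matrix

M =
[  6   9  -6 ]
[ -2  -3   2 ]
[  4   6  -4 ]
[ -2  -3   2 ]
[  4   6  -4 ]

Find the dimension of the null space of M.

2

Row reduce to echelon form.
R2 ← R2 + (1/3)·R1: [0, 0, 0]
R3 ← R3 − (2/3)·R1: [0, 0, 0]
R4 ← R4 + (1/3)·R1: [0, 0, 0]
R5 ← R5 − (2/3)·R1: [0, 0, 0]
1 nonzero row, so rank(M) = 1.
M has 3 columns; by rank–nullity, nullity = 3 − 1 = 2.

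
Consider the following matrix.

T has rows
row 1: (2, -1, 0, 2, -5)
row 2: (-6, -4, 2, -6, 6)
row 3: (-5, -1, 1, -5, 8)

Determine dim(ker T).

3

Row reduce to echelon form.
R2 ← R2 + (3)·R1: [0, -7, 2, 0, -9]
R3 ← R3 + (5/2)·R1: [0, -7/2, 1, 0, -9/2]
R3 ← R3 − (1/2)·R2: [0, 0, 0, 0, 0]
2 nonzero rows, so rank(T) = 2.
T has 5 columns; by rank–nullity, nullity = 5 − 2 = 3.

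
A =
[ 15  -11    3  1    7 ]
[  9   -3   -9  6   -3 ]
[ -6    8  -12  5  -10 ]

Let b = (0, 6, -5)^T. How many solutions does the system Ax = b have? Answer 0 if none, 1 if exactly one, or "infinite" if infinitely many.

0

Row reduce the augmented matrix [A | b].
R2 ← R2 − (3/5)·R1: [0, 18/5, -54/5, 27/5, -36/5, 6]
R3 ← R3 + (2/5)·R1: [0, 18/5, -54/5, 27/5, -36/5, -5]
R3 ← R3 − R2: [0, 0, 0, 0, 0, -11]
The echelon form has 3 nonzero rows; the last pivot sits in the augmented column, so rank(A) = 2 but rank([A|b]) = 3.
Since the ranks differ, the system is inconsistent.
It has no solutions.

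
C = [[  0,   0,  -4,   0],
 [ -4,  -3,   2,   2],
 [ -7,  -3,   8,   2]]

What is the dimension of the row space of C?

3

Row reduce to echelon form.
Swap R1 ↔ R2
R3 ← R3 − (7/4)·R1: [0, 9/4, 9/2, -3/2]
Swap R2 ↔ R3
Echelon form has 3 nonzero rows, so rank(C) = 3.
The row space has dimension equal to the rank: 3.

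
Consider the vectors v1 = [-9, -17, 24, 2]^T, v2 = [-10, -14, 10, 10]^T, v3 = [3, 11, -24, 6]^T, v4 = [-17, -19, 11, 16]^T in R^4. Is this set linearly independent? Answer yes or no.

no

Form the matrix with these vectors as rows and row reduce.
R2 ← R2 − (10/9)·R1: [0, 44/9, -50/3, 70/9]
R3 ← R3 + (1/3)·R1: [0, 16/3, -16, 20/3]
R4 ← R4 − (17/9)·R1: [0, 118/9, -103/3, 110/9]
R3 ← R3 − (12/11)·R2: [0, 0, 24/11, -20/11]
R4 ← R4 − (59/22)·R2: [0, 0, 114/11, -95/11]
R4 ← R4 − (19/4)·R3: [0, 0, 0, 0]
3 nonzero rows, so the 4 vectors span a space of dimension 3.
Since 3 < 4, the vectors are linearly dependent.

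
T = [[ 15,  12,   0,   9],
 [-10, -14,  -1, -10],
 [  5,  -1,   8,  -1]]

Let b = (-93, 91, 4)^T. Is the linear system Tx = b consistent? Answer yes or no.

Row reduce the augmented matrix [T | b].
R2 ← R2 + (2/3)·R1: [0, -6, -1, -4, 29]
R3 ← R3 − (1/3)·R1: [0, -5, 8, -4, 35]
R3 ← R3 − (5/6)·R2: [0, 0, 53/6, -2/3, 65/6]
The echelon form has 3 nonzero rows, and every pivot lies in the first 4 columns, so rank(T) = rank([T|b]) = 3.
The system is consistent.

yes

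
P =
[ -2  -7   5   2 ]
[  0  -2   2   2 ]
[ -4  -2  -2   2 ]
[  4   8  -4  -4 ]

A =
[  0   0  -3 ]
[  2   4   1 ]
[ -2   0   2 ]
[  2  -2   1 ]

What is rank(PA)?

3

First compute PA:
[[-20, -32,  11],
 [ -4, -12,   4],
 [  4, -12,   8],
 [ 16,  40, -16]]
Now row reduce the product.
R2 ← R2 − (1/5)·R1: [0, -28/5, 9/5]
R3 ← R3 + (1/5)·R1: [0, -92/5, 51/5]
R4 ← R4 + (4/5)·R1: [0, 72/5, -36/5]
R3 ← R3 − (23/7)·R2: [0, 0, 30/7]
R4 ← R4 + (18/7)·R2: [0, 0, -18/7]
R4 ← R4 + (3/5)·R3: [0, 0, 0]
3 nonzero rows, so rank(PA) = 3.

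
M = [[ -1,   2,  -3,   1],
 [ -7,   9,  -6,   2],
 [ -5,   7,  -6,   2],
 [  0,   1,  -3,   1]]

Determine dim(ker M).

2

Row reduce to echelon form.
R2 ← R2 − (7)·R1: [0, -5, 15, -5]
R3 ← R3 − (5)·R1: [0, -3, 9, -3]
R3 ← R3 − (3/5)·R2: [0, 0, 0, 0]
R4 ← R4 + (1/5)·R2: [0, 0, 0, 0]
2 nonzero rows, so rank(M) = 2.
M has 4 columns; by rank–nullity, nullity = 4 − 2 = 2.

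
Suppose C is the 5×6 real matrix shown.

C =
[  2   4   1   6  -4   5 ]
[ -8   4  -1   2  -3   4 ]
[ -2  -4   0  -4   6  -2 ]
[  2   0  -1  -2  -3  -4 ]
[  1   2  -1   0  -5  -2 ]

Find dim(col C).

Row reduce to echelon form.
R2 ← R2 + (4)·R1: [0, 20, 3, 26, -19, 24]
R3 ← R3 + R1: [0, 0, 1, 2, 2, 3]
R4 ← R4 − R1: [0, -4, -2, -8, 1, -9]
R5 ← R5 − (1/2)·R1: [0, 0, -3/2, -3, -3, -9/2]
R4 ← R4 + (1/5)·R2: [0, 0, -7/5, -14/5, -14/5, -21/5]
R4 ← R4 + (7/5)·R3: [0, 0, 0, 0, 0, 0]
R5 ← R5 + (3/2)·R3: [0, 0, 0, 0, 0, 0]
Echelon form has 3 nonzero rows, so rank(C) = 3.
The column space has dimension equal to the rank: 3.

3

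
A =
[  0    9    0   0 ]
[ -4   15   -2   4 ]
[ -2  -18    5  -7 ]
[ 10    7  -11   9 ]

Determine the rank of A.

Row reduce to echelon form.
Swap R1 ↔ R2
R3 ← R3 − (1/2)·R1: [0, -51/2, 6, -9]
R4 ← R4 + (5/2)·R1: [0, 89/2, -16, 19]
R3 ← R3 + (17/6)·R2: [0, 0, 6, -9]
R4 ← R4 − (89/18)·R2: [0, 0, -16, 19]
R4 ← R4 + (8/3)·R3: [0, 0, 0, -5]
Echelon form has 4 nonzero rows, so rank(A) = 4.

4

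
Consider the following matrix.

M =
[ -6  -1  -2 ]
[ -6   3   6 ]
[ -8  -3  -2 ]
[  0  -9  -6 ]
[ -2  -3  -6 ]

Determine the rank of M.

3

Row reduce to echelon form.
R2 ← R2 − R1: [0, 4, 8]
R3 ← R3 − (4/3)·R1: [0, -5/3, 2/3]
R5 ← R5 − (1/3)·R1: [0, -8/3, -16/3]
R3 ← R3 + (5/12)·R2: [0, 0, 4]
R4 ← R4 + (9/4)·R2: [0, 0, 12]
R5 ← R5 + (2/3)·R2: [0, 0, 0]
R4 ← R4 − (3)·R3: [0, 0, 0]
Echelon form has 3 nonzero rows, so rank(M) = 3.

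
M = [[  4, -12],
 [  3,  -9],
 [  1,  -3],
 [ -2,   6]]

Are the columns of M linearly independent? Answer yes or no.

no

Row reduce M to echelon form.
R2 ← R2 − (3/4)·R1: [0, 0]
R3 ← R3 − (1/4)·R1: [0, 0]
R4 ← R4 + (1/2)·R1: [0, 0]
1 pivot among 2 columns.
Only 1 < 2 pivot columns, so the columns are linearly dependent.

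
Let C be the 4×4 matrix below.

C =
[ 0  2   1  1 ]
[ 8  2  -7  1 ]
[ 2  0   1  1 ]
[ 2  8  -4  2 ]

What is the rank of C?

3

Row reduce to echelon form.
Swap R1 ↔ R2
R3 ← R3 − (1/4)·R1: [0, -1/2, 11/4, 3/4]
R4 ← R4 − (1/4)·R1: [0, 15/2, -9/4, 7/4]
R3 ← R3 + (1/4)·R2: [0, 0, 3, 1]
R4 ← R4 − (15/4)·R2: [0, 0, -6, -2]
R4 ← R4 + (2)·R3: [0, 0, 0, 0]
Echelon form has 3 nonzero rows, so rank(C) = 3.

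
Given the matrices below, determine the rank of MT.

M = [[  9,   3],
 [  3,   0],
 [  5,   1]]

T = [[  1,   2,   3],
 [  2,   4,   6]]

First compute MT:
[[ 15,  30,  45],
 [  3,   6,   9],
 [  7,  14,  21]]
Now row reduce the product.
R2 ← R2 − (1/5)·R1: [0, 0, 0]
R3 ← R3 − (7/15)·R1: [0, 0, 0]
1 nonzero row, so rank(MT) = 1.

1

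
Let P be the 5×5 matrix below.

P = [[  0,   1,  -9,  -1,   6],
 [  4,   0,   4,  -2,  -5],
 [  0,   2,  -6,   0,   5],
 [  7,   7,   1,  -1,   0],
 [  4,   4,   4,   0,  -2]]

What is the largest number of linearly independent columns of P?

Row reduce to echelon form.
Swap R1 ↔ R2
R4 ← R4 − (7/4)·R1: [0, 7, -6, 5/2, 35/4]
R5 ← R5 − R1: [0, 4, 0, 2, 3]
R3 ← R3 − (2)·R2: [0, 0, 12, 2, -7]
R4 ← R4 − (7)·R2: [0, 0, 57, 19/2, -133/4]
R5 ← R5 − (4)·R2: [0, 0, 36, 6, -21]
R4 ← R4 − (19/4)·R3: [0, 0, 0, 0, 0]
R5 ← R5 − (3)·R3: [0, 0, 0, 0, 0]
Echelon form has 3 nonzero rows, so rank(P) = 3.
The rank gives the maximum number of linearly independent columns: 3.

3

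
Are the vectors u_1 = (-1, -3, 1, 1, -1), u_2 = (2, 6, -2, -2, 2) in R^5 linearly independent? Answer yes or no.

Form the matrix with these vectors as rows and row reduce.
R2 ← R2 + (2)·R1: [0, 0, 0, 0, 0]
1 nonzero row, so the 2 vectors span a space of dimension 1.
Since 1 < 2, the vectors are linearly dependent.

no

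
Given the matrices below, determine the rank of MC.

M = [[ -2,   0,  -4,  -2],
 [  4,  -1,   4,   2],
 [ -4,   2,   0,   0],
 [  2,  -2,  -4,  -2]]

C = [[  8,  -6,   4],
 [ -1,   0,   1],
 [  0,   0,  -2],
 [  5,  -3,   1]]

2

First compute MC:
[[-26,  18,  -2],
 [ 43, -30,   9],
 [-34,  24, -14],
 [  8,  -6,  12]]
Now row reduce the product.
R2 ← R2 + (43/26)·R1: [0, -3/13, 74/13]
R3 ← R3 − (17/13)·R1: [0, 6/13, -148/13]
R4 ← R4 + (4/13)·R1: [0, -6/13, 148/13]
R3 ← R3 + (2)·R2: [0, 0, 0]
R4 ← R4 − (2)·R2: [0, 0, 0]
2 nonzero rows, so rank(MC) = 2.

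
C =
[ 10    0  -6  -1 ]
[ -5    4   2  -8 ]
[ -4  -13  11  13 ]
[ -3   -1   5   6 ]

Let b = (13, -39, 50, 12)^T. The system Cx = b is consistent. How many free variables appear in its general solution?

Row reduce the augmented matrix [C | b].
R2 ← R2 + (1/2)·R1: [0, 4, -1, -17/2, -65/2]
R3 ← R3 + (2/5)·R1: [0, -13, 43/5, 63/5, 276/5]
R4 ← R4 + (3/10)·R1: [0, -1, 16/5, 57/10, 159/10]
R3 ← R3 + (13/4)·R2: [0, 0, 107/20, -601/40, -2017/40]
R4 ← R4 + (1/4)·R2: [0, 0, 59/20, 143/40, 311/40]
R4 ← R4 − (59/107)·R3: [0, 0, 0, 1269/107, 3807/107]
The echelon form has 4 nonzero rows, and every pivot lies in the first 4 columns, so rank(C) = rank([C|b]) = 4.
The system is consistent.
Free variables = (unknowns) − (rank) = 4 − 4 = 0.

0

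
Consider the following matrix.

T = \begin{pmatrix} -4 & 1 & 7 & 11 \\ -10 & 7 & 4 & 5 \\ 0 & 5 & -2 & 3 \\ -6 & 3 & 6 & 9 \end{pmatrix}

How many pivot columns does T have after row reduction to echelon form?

3

Row reduce to echelon form.
R2 ← R2 − (5/2)·R1: [0, 9/2, -27/2, -45/2]
R4 ← R4 − (3/2)·R1: [0, 3/2, -9/2, -15/2]
R3 ← R3 − (10/9)·R2: [0, 0, 13, 28]
R4 ← R4 − (1/3)·R2: [0, 0, 0, 0]
Echelon form has 3 nonzero rows, so rank(T) = 3.
Each nonzero row contributes one pivot column: 3 pivot columns.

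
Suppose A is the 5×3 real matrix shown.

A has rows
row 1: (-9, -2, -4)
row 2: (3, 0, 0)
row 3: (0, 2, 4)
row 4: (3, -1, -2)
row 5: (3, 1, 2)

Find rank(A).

Row reduce to echelon form.
R2 ← R2 + (1/3)·R1: [0, -2/3, -4/3]
R4 ← R4 + (1/3)·R1: [0, -5/3, -10/3]
R5 ← R5 + (1/3)·R1: [0, 1/3, 2/3]
R3 ← R3 + (3)·R2: [0, 0, 0]
R4 ← R4 − (5/2)·R2: [0, 0, 0]
R5 ← R5 + (1/2)·R2: [0, 0, 0]
Echelon form has 2 nonzero rows, so rank(A) = 2.

2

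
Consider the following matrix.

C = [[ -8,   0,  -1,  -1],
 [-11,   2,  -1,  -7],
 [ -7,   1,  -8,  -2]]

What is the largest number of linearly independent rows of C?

3

Row reduce to echelon form.
R2 ← R2 − (11/8)·R1: [0, 2, 3/8, -45/8]
R3 ← R3 − (7/8)·R1: [0, 1, -57/8, -9/8]
R3 ← R3 − (1/2)·R2: [0, 0, -117/16, 27/16]
Echelon form has 3 nonzero rows, so rank(C) = 3.
The rank gives the maximum number of linearly independent rows: 3.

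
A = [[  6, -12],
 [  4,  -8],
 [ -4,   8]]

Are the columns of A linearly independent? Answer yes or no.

no

Row reduce A to echelon form.
R2 ← R2 − (2/3)·R1: [0, 0]
R3 ← R3 + (2/3)·R1: [0, 0]
1 pivot among 2 columns.
Only 1 < 2 pivot columns, so the columns are linearly dependent.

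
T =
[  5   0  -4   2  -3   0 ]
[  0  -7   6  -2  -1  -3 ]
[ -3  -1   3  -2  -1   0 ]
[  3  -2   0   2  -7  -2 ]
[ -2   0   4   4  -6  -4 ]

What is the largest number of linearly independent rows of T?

Row reduce to echelon form.
R3 ← R3 + (3/5)·R1: [0, -1, 3/5, -4/5, -14/5, 0]
R4 ← R4 − (3/5)·R1: [0, -2, 12/5, 4/5, -26/5, -2]
R5 ← R5 + (2/5)·R1: [0, 0, 12/5, 24/5, -36/5, -4]
R3 ← R3 − (1/7)·R2: [0, 0, -9/35, -18/35, -93/35, 3/7]
R4 ← R4 − (2/7)·R2: [0, 0, 24/35, 48/35, -172/35, -8/7]
R4 ← R4 + (8/3)·R3: [0, 0, 0, 0, -12, 0]
R5 ← R5 + (28/3)·R3: [0, 0, 0, 0, -32, 0]
R5 ← R5 − (8/3)·R4: [0, 0, 0, 0, 0, 0]
Echelon form has 4 nonzero rows, so rank(T) = 4.
The rank gives the maximum number of linearly independent rows: 4.

4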